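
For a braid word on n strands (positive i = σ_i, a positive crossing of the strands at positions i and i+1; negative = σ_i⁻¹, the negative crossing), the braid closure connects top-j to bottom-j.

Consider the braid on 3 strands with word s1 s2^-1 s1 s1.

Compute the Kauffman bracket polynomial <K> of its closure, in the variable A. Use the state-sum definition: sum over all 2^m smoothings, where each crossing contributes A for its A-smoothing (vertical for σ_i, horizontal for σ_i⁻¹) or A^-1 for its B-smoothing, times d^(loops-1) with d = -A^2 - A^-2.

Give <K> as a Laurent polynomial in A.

Braid: s1 s2^-1 s1 s1 on 3 strands, 4 crossings.
Writhe w = (#positive) - (#negative) = 3 - 1 = 2.
Enumerate smoothing states for the bracket polynomial. There are 2^4 = 16 states.
Each crossing splits two ways (0=vertical, 1=horizontal). The state's weight is A^(#A-smoothings - #B-smoothings) * d^(loops - 1).
  state 0000: A-exp=+2, loops=3, term = A^2 * d^2
  state 0001: A-exp=+0, loops=2, term = A^0 * d^1
  state 0010: A-exp=+0, loops=2, term = A^0 * d^1
  state 0011: A-exp=-2, loops=3, term = A^-2 * d^2
  state 0100: A-exp=+4, loops=2, term = A^4 * d^1
  state 0101: A-exp=+2, loops=1, term = A^2 * d^0
  state 0110: A-exp=+2, loops=1, term = A^2 * d^0
  state 0111: A-exp=+0, loops=2, term = A^0 * d^1
  state 1000: A-exp=+0, loops=2, term = A^0 * d^1
  state 1001: A-exp=-2, loops=3, term = A^-2 * d^2
  state 1010: A-exp=-2, loops=3, term = A^-2 * d^2
  state 1011: A-exp=-4, loops=4, term = A^-4 * d^3
  state 1100: A-exp=+2, loops=1, term = A^2 * d^0
  state 1101: A-exp=+0, loops=2, term = A^0 * d^1
  state 1110: A-exp=+0, loops=2, term = A^0 * d^1
  state 1111: A-exp=-2, loops=3, term = A^-2 * d^2
Collect the terms by A-exponent (count of states per loop number):
Powers of d = -A^2 - A^-2: d^2 = A^4 + 2 + A^-4; d^3 = -A^6 - 3*A^2 - 3*A^-2 - A^-6.
  A^4 * (d) = -A^6 - A^2
  A^2 * (3 + d^2) = A^6 + 5*A^2 + A^-2
  A^0 * (6*d) = -6*A^2 - 6*A^-2
  A^-2 * (4*d^2) = 4*A^2 + 8*A^-2 + 4*A^-6
  A^-4 * (d^3) = -A^2 - 3*A^-2 - 3*A^-6 - A^-10
Summing the groups: <K> = A^2 + A^-6 - A^-10

Answer: A^2 + A^-6 - A^-10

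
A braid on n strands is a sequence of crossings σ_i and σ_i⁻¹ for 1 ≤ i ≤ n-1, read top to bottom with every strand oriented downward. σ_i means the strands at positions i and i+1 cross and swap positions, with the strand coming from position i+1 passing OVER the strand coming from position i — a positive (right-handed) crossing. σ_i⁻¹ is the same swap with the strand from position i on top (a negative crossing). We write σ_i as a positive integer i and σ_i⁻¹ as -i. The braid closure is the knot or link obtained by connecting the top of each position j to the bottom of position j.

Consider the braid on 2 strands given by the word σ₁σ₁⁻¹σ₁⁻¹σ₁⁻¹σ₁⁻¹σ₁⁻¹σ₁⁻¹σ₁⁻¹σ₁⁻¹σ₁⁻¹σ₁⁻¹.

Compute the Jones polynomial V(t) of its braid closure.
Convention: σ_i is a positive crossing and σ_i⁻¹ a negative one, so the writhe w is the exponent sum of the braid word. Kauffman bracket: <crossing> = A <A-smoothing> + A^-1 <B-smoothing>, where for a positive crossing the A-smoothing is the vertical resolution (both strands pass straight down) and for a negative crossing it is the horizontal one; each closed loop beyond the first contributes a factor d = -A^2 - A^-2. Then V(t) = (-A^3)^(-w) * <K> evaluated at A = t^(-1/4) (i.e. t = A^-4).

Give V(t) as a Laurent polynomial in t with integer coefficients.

t^-4 + t^-6 - t^-7 + t^-8 - t^-9 + t^-10 - t^-11 + t^-12 - t^-13

Derivation:
The presented braid s1 s1^-1 s1^-1 s1^-1 s1^-1 s1^-1 s1^-1 s1^-1 s1^-1 s1^-1 s1^-1 on 2 strands reduces by inverse Markov moves (closure unchanged at each step):
  Deconjugate: the word is γ·β·γ⁻¹ with γ = s1 (prefix) and γ⁻¹ = s1^-1 (suffix); strip both.
Reduced to β = s1^-1 s1^-1 s1^-1 s1^-1 s1^-1 s1^-1 s1^-1 s1^-1 s1^-1 on 2 strands, 9 crossings.
Compute on β:
Braid: s1^-1 s1^-1 s1^-1 s1^-1 s1^-1 s1^-1 s1^-1 s1^-1 s1^-1 on 2 strands, 9 crossings.
Writhe w = (#positive) - (#negative) = 0 - 9 = -9.
Enumerate smoothing states for the bracket polynomial. There are 2^9 = 512 states.
For each crossing: s=0 is the vertical smoothing, s=1 horizontal. Crossing k contributes A^(sign_k * (1 - 2*s_k)); loop factor d = -A^2 - A^-2.
Tabulate the states by total A-exponent and number of loops L (A-exp: L × count):
  A^9: L=9 ×1
  A^7: L=8 ×9
  A^5: L=7 ×36
  A^3: L=6 ×84
  A^1: L=5 ×126
  A^-1: L=4 ×126
  A^-3: L=3 ×84
  A^-5: L=2 ×36
  A^-7: L=1 ×9
  A^-9: L=2 ×1
Each group contributes A^e * Σ count * d^(L-1):
Powers of d = -A^2 - A^-2: d^2 = A^4 + 2 + A^-4; d^3 = -A^6 - 3*A^2 - 3*A^-2 - A^-6; d^4 = A^8 + 4*A^4 + 6 + 4*A^-4 + A^-8; d^5 = -A^10 - 5*A^6 - 10*A^2 - 10*A^-2 - 5*A^-6 - A^-10; d^6 = A^12 + 6*A^8 + 15*A^4 + 20 + 15*A^-4 + 6*A^-8 + A^-12; d^7 = -A^14 - 7*A^10 - 21*A^6 - 35*A^2 - 35*A^-2 - 21*A^-6 - 7*A^-10 - A^-14; d^8 = A^16 + 8*A^12 + 28*A^8 + 56*A^4 + 70 + 56*A^-4 + 28*A^-8 + 8*A^-12 + A^-16.
  A^9 * (d^8) = A^25 + 8*A^21 + 28*A^17 + 56*A^13 + 70*A^9 + 56*A^5 + 28*A + 8*A^-3 + A^-7
  A^7 * (9*d^7) = -9*A^21 - 63*A^17 - 189*A^13 - 315*A^9 - 315*A^5 - 189*A - 63*A^-3 - 9*A^-7
  A^5 * (36*d^6) = 36*A^17 + 216*A^13 + 540*A^9 + 720*A^5 + 540*A + 216*A^-3 + 36*A^-7
  A^3 * (84*d^5) = -84*A^13 - 420*A^9 - 840*A^5 - 840*A - 420*A^-3 - 84*A^-7
  A^1 * (126*d^4) = 126*A^9 + 504*A^5 + 756*A + 504*A^-3 + 126*A^-7
  A^-1 * (126*d^3) = -126*A^5 - 378*A - 378*A^-3 - 126*A^-7
  A^-3 * (84*d^2) = 84*A + 168*A^-3 + 84*A^-7
  A^-5 * (36*d) = -36*A^-3 - 36*A^-7
  A^-7 * (9) = 9*A^-7
  A^-9 * (d) = -A^-7 - A^-11
Summing the groups: <K> = A^25 - A^21 + A^17 - A^13 + A^9 - A^5 + A - A^-3 - A^-11
Normalise by the writhe: (-A^3)^(-w) = (-A^3)^(9) = -A^27, so f(A) = -A^27 * <K> = -A^52 + A^48 - A^44 + A^40 - A^36 + A^32 - A^28 + A^24 + A^16.
Substitute A = t^(-1/4), i.e. A^e → t^(-e/4): V(t) = t^-4 + t^-6 - t^-7 + t^-8 - t^-9 + t^-10 - t^-11 + t^-12 - t^-13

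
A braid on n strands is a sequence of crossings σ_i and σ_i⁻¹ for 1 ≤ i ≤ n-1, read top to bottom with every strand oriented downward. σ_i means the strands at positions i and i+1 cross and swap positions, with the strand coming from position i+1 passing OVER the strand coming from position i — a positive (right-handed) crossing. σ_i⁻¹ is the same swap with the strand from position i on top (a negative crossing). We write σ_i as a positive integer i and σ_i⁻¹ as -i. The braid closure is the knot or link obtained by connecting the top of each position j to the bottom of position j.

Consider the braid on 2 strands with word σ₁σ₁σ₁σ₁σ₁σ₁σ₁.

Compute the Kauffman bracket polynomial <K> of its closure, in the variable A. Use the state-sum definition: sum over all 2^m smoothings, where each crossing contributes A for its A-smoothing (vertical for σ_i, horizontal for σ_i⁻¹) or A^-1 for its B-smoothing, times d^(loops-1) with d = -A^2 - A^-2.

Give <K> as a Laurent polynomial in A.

-A^9 - A + A^-3 - A^-7 + A^-11 - A^-15 + A^-19

Derivation:
Braid: s1 s1 s1 s1 s1 s1 s1 on 2 strands, 7 crossings.
Writhe w = (#positive) - (#negative) = 7 - 0 = 7.
Enumerate smoothing states for the bracket polynomial. There are 2^7 = 128 states.
Each crossing splits two ways (0=vertical, 1=horizontal). The state's weight is A^(#A-smoothings - #B-smoothings) * d^(loops - 1).
Tabulate the states by total A-exponent and number of loops L (A-exp: L × count):
  A^7: L=2 ×1
  A^5: L=1 ×7
  A^3: L=2 ×21
  A^1: L=3 ×35
  A^-1: L=4 ×35
  A^-3: L=5 ×21
  A^-5: L=6 ×7
  A^-7: L=7 ×1
Each group contributes A^e * Σ count * d^(L-1):
Powers of d = -A^2 - A^-2: d^2 = A^4 + 2 + A^-4; d^3 = -A^6 - 3*A^2 - 3*A^-2 - A^-6; d^4 = A^8 + 4*A^4 + 6 + 4*A^-4 + A^-8; d^5 = -A^10 - 5*A^6 - 10*A^2 - 10*A^-2 - 5*A^-6 - A^-10; d^6 = A^12 + 6*A^8 + 15*A^4 + 20 + 15*A^-4 + 6*A^-8 + A^-12.
  A^7 * (d) = -A^9 - A^5
  A^5 * (7) = 7*A^5
  A^3 * (21*d) = -21*A^5 - 21*A
  A^1 * (35*d^2) = 35*A^5 + 70*A + 35*A^-3
  A^-1 * (35*d^3) = -35*A^5 - 105*A - 105*A^-3 - 35*A^-7
  A^-3 * (21*d^4) = 21*A^5 + 84*A + 126*A^-3 + 84*A^-7 + 21*A^-11
  A^-5 * (7*d^5) = -7*A^5 - 35*A - 70*A^-3 - 70*A^-7 - 35*A^-11 - 7*A^-15
  A^-7 * (d^6) = A^5 + 6*A + 15*A^-3 + 20*A^-7 + 15*A^-11 + 6*A^-15 + A^-19
Summing the groups: <K> = -A^9 - A + A^-3 - A^-7 + A^-11 - A^-15 + A^-19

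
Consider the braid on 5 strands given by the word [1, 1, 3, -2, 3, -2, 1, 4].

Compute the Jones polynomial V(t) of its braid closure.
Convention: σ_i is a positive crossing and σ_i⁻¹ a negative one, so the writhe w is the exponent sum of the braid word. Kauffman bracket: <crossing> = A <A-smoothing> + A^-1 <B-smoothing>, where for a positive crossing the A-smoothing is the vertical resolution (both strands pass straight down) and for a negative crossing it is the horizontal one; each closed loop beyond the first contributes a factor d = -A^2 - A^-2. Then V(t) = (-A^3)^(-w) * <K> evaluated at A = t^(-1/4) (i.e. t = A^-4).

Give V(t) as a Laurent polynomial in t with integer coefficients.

-t^6 + 2*t^5 - 2*t^4 + 3*t^3 - 3*t^2 + 2*t - 1 + t^-1

Derivation:
The presented braid s1 s1 s3 s2^-1 s3 s2^-1 s1 s4 on 5 strands reduces by inverse Markov moves (closure unchanged at each step):
  Destabilize: the word has the form β·s4 where s4 occurs only as the final letter (β ∈ B_4); drop it and the last strand → 4 strands.
Reduced to β = s1 s1 s3 s2^-1 s3 s2^-1 s1 on 4 strands, 7 crossings.
Compute on β:
Braid: s1 s1 s3 s2^-1 s3 s2^-1 s1 on 4 strands, 7 crossings.
Writhe w = (#positive) - (#negative) = 5 - 2 = 3.
Computing the Kauffman bracket via state sum. There are 2^7 = 128 states.
For each crossing: s=0 is the vertical smoothing, s=1 horizontal. Crossing k contributes A^(sign_k * (1 - 2*s_k)); loop factor d = -A^2 - A^-2.
Tabulate the states by total A-exponent and number of loops L (A-exp: L × count):
  A^7: L=4 ×1
  A^5: L=3 ×7
  A^3: L=2 ×17, L=4 ×4
  A^1: L=1 ×15, L=3 ×19, L=5 ×1
  A^-1: L=2 ×27, L=4 ×8
  A^-3: L=3 ×20, L=5 ×1
  A^-5: L=4 ×7
  A^-7: L=5 ×1
Each group contributes A^e * Σ count * d^(L-1):
Powers of d = -A^2 - A^-2: d^2 = A^4 + 2 + A^-4; d^3 = -A^6 - 3*A^2 - 3*A^-2 - A^-6; d^4 = A^8 + 4*A^4 + 6 + 4*A^-4 + A^-8.
  A^7 * (d^3) = -A^13 - 3*A^9 - 3*A^5 - A
  A^5 * (7*d^2) = 7*A^9 + 14*A^5 + 7*A
  A^3 * (17*d + 4*d^3) = -4*A^9 - 29*A^5 - 29*A - 4*A^-3
  A^1 * (15 + 19*d^2 + d^4) = A^9 + 23*A^5 + 59*A + 23*A^-3 + A^-7
  A^-1 * (27*d + 8*d^3) = -8*A^5 - 51*A - 51*A^-3 - 8*A^-7
  A^-3 * (20*d^2 + d^4) = A^5 + 24*A + 46*A^-3 + 24*A^-7 + A^-11
  A^-5 * (7*d^3) = -7*A - 21*A^-3 - 21*A^-7 - 7*A^-11
  A^-7 * (d^4) = A + 4*A^-3 + 6*A^-7 + 4*A^-11 + A^-15
Summing the groups: <K> = -A^13 + A^9 - 2*A^5 + 3*A - 3*A^-3 + 2*A^-7 - 2*A^-11 + A^-15
Normalise by the writhe: (-A^3)^(-w) = (-A^3)^(-3) = -A^-9, so f(A) = -A^-9 * <K> = A^4 - 1 + 2*A^-4 - 3*A^-8 + 3*A^-12 - 2*A^-16 + 2*A^-20 - A^-24.
Substitute A = t^(-1/4), i.e. A^e → t^(-e/4): V(t) = -t^6 + 2*t^5 - 2*t^4 + 3*t^3 - 3*t^2 + 2*t - 1 + t^-1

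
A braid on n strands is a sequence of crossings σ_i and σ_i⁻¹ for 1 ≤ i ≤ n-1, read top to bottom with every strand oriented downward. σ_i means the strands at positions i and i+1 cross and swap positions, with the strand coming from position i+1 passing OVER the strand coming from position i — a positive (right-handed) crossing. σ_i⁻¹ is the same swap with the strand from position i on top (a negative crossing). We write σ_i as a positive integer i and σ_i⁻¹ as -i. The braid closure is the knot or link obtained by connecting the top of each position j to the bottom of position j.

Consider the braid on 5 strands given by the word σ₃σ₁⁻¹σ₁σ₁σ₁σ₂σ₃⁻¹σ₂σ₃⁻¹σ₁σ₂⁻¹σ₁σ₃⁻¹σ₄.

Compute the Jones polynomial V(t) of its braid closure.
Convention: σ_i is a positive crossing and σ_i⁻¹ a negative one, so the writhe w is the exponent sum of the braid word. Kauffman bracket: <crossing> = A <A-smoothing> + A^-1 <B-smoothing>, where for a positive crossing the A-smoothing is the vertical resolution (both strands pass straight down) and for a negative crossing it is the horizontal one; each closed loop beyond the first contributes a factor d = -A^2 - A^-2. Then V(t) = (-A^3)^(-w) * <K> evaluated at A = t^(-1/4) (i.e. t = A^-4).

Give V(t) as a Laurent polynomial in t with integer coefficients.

The presented braid s3 s1^-1 s1 s1 s1 s2 s3^-1 s2 s3^-1 s1 s2^-1 s1 s3^-1 s4 on 5 strands reduces by inverse Markov moves (closure unchanged at each step):
  Destabilize: the word has the form β·s4 where s4 occurs only as the final letter (β ∈ B_4); drop it and the last strand → 4 strands.
  Deconjugate: the word is γ·β·γ⁻¹ with γ = s3 s1^-1 (prefix) and γ⁻¹ = s1 s3^-1 (suffix); strip both.
Reduced to β = s1 s1 s1 s2 s3^-1 s2 s3^-1 s1 s2^-1 on 4 strands, 9 crossings.
Compute on β:
Braid: s1 s1 s1 s2 s3^-1 s2 s3^-1 s1 s2^-1 on 4 strands, 9 crossings.
Writhe w = (#positive) - (#negative) = 6 - 3 = 3.
Enumerate smoothing states for the bracket polynomial. There are 2^9 = 512 states.
Smooth each crossing (0=||, 1=⌣⌢); contribution A^(Σ sign_k(1-2s_k)) * d^(L-1).
Tabulate the states by total A-exponent and number of loops L (A-exp: L × count):
  A^9: L=3 ×1
  A^7: L=2 ×7, L=4 ×2
  A^5: L=1 ×12, L=3 ×24
  A^3: L=2 ×66, L=4 ×18
  A^1: L=1 ×35, L=3 ×84, L=5 ×7
  A^-1: L=2 ×73, L=4 ×52, L=6 ×1
  A^-3: L=3 ×68, L=5 ×16
  A^-5: L=4 ×34, L=6 ×2
  A^-7: L=5 ×9
  A^-9: L=6 ×1
Each group contributes A^e * Σ count * d^(L-1):
Powers of d = -A^2 - A^-2: d^2 = A^4 + 2 + A^-4; d^3 = -A^6 - 3*A^2 - 3*A^-2 - A^-6; d^4 = A^8 + 4*A^4 + 6 + 4*A^-4 + A^-8; d^5 = -A^10 - 5*A^6 - 10*A^2 - 10*A^-2 - 5*A^-6 - A^-10.
  A^9 * (d^2) = A^13 + 2*A^9 + A^5
  A^7 * (7*d + 2*d^3) = -2*A^13 - 13*A^9 - 13*A^5 - 2*A
  A^5 * (12 + 24*d^2) = 24*A^9 + 60*A^5 + 24*A
  A^3 * (66*d + 18*d^3) = -18*A^9 - 120*A^5 - 120*A - 18*A^-3
  A^1 * (35 + 84*d^2 + 7*d^4) = 7*A^9 + 112*A^5 + 245*A + 112*A^-3 + 7*A^-7
  A^-1 * (73*d + 52*d^3 + d^5) = -A^9 - 57*A^5 - 239*A - 239*A^-3 - 57*A^-7 - A^-11
  A^-3 * (68*d^2 + 16*d^4) = 16*A^5 + 132*A + 232*A^-3 + 132*A^-7 + 16*A^-11
  A^-5 * (34*d^3 + 2*d^5) = -2*A^5 - 44*A - 122*A^-3 - 122*A^-7 - 44*A^-11 - 2*A^-15
  A^-7 * (9*d^4) = 9*A + 36*A^-3 + 54*A^-7 + 36*A^-11 + 9*A^-15
  A^-9 * (d^5) = -A - 5*A^-3 - 10*A^-7 - 10*A^-11 - 5*A^-15 - A^-19
Summing the groups: <K> = -A^13 + A^9 - 3*A^5 + 4*A - 4*A^-3 + 4*A^-7 - 3*A^-11 + 2*A^-15 - A^-19
Normalise by the writhe: (-A^3)^(-w) = (-A^3)^(-3) = -A^-9, so f(A) = -A^-9 * <K> = A^4 - 1 + 3*A^-4 - 4*A^-8 + 4*A^-12 - 4*A^-16 + 3*A^-20 - 2*A^-24 + A^-28.
Substitute A = t^(-1/4), i.e. A^e → t^(-e/4): V(t) = t^7 - 2*t^6 + 3*t^5 - 4*t^4 + 4*t^3 - 4*t^2 + 3*t - 1 + t^-1

Answer: t^7 - 2*t^6 + 3*t^5 - 4*t^4 + 4*t^3 - 4*t^2 + 3*t - 1 + t^-1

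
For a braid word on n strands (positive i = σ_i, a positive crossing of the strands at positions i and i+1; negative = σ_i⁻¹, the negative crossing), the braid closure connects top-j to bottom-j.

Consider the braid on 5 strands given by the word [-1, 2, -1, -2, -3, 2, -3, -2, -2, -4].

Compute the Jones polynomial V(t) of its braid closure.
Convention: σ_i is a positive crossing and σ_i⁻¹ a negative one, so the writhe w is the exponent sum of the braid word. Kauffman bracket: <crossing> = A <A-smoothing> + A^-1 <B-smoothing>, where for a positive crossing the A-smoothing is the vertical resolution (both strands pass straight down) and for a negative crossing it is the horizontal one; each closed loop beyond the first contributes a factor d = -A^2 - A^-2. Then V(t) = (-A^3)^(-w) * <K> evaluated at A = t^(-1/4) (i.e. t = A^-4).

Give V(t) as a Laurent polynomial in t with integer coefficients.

t^-1 - 2*t^-2 + 3*t^-3 - 2*t^-4 + 3*t^-5 - 2*t^-6 + t^-7 - t^-8

Derivation:
The presented braid s1^-1 s2 s1^-1 s2^-1 s3^-1 s2 s3^-1 s2^-1 s2^-1 s4^-1 on 5 strands reduces by inverse Markov moves (closure unchanged at each step):
  Destabilize: the word has the form β·s4^-1 where s4^-1 occurs only as the final letter (β ∈ B_4); drop it and the last strand → 4 strands.
Reduced to β = s1^-1 s2 s1^-1 s2^-1 s3^-1 s2 s3^-1 s2^-1 s2^-1 on 4 strands, 9 crossings.
Compute on β:
Braid: s1^-1 s2 s1^-1 s2^-1 s3^-1 s2 s3^-1 s2^-1 s2^-1 on 4 strands, 9 crossings.
Writhe w = (#positive) - (#negative) = 2 - 7 = -5.
Enumerate smoothing states for the bracket polynomial. There are 2^9 = 512 states.
Smooth each crossing (0=||, 1=⌣⌢); contribution A^(Σ sign_k(1-2s_k)) * d^(L-1).
Tabulate the states by total A-exponent and number of loops L (A-exp: L × count):
  A^9: L=5 ×1
  A^7: L=4 ×9
  A^5: L=3 ×30, L=5 ×6
  A^3: L=2 ×45, L=4 ×37, L=6 ×2
  A^1: L=1 ×27, L=3 ×78, L=5 ×21
  A^-1: L=2 ×67, L=4 ×53, L=6 ×6
  A^-3: L=1 ×12, L=3 ×53, L=5 ×18, L=7 ×1
  A^-5: L=2 ×14, L=4 ×19, L=6 ×3
  A^-7: L=3 ×6, L=5 ×3
  A^-9: L=4 ×1
Each group contributes A^e * Σ count * d^(L-1):
Powers of d = -A^2 - A^-2: d^2 = A^4 + 2 + A^-4; d^3 = -A^6 - 3*A^2 - 3*A^-2 - A^-6; d^4 = A^8 + 4*A^4 + 6 + 4*A^-4 + A^-8; d^5 = -A^10 - 5*A^6 - 10*A^2 - 10*A^-2 - 5*A^-6 - A^-10; d^6 = A^12 + 6*A^8 + 15*A^4 + 20 + 15*A^-4 + 6*A^-8 + A^-12.
  A^9 * (d^4) = A^17 + 4*A^13 + 6*A^9 + 4*A^5 + A
  A^7 * (9*d^3) = -9*A^13 - 27*A^9 - 27*A^5 - 9*A
  A^5 * (30*d^2 + 6*d^4) = 6*A^13 + 54*A^9 + 96*A^5 + 54*A + 6*A^-3
  A^3 * (45*d + 37*d^3 + 2*d^5) = -2*A^13 - 47*A^9 - 176*A^5 - 176*A - 47*A^-3 - 2*A^-7
  A^1 * (27 + 78*d^2 + 21*d^4) = 21*A^9 + 162*A^5 + 309*A + 162*A^-3 + 21*A^-7
  A^-1 * (67*d + 53*d^3 + 6*d^5) = -6*A^9 - 83*A^5 - 286*A - 286*A^-3 - 83*A^-7 - 6*A^-11
  A^-3 * (12 + 53*d^2 + 18*d^4 + d^6) = A^9 + 24*A^5 + 140*A + 246*A^-3 + 140*A^-7 + 24*A^-11 + A^-15
  A^-5 * (14*d + 19*d^3 + 3*d^5) = -3*A^5 - 34*A - 101*A^-3 - 101*A^-7 - 34*A^-11 - 3*A^-15
  A^-7 * (6*d^2 + 3*d^4) = 3*A + 18*A^-3 + 30*A^-7 + 18*A^-11 + 3*A^-15
  A^-9 * (d^3) = -A^-3 - 3*A^-7 - 3*A^-11 - A^-15
Summing the groups: <K> = A^17 - A^13 + 2*A^9 - 3*A^5 + 2*A - 3*A^-3 + 2*A^-7 - A^-11
Normalise by the writhe: (-A^3)^(-w) = (-A^3)^(5) = -A^15, so f(A) = -A^15 * <K> = -A^32 + A^28 - 2*A^24 + 3*A^20 - 2*A^16 + 3*A^12 - 2*A^8 + A^4.
Substitute A = t^(-1/4), i.e. A^e → t^(-e/4): V(t) = t^-1 - 2*t^-2 + 3*t^-3 - 2*t^-4 + 3*t^-5 - 2*t^-6 + t^-7 - t^-8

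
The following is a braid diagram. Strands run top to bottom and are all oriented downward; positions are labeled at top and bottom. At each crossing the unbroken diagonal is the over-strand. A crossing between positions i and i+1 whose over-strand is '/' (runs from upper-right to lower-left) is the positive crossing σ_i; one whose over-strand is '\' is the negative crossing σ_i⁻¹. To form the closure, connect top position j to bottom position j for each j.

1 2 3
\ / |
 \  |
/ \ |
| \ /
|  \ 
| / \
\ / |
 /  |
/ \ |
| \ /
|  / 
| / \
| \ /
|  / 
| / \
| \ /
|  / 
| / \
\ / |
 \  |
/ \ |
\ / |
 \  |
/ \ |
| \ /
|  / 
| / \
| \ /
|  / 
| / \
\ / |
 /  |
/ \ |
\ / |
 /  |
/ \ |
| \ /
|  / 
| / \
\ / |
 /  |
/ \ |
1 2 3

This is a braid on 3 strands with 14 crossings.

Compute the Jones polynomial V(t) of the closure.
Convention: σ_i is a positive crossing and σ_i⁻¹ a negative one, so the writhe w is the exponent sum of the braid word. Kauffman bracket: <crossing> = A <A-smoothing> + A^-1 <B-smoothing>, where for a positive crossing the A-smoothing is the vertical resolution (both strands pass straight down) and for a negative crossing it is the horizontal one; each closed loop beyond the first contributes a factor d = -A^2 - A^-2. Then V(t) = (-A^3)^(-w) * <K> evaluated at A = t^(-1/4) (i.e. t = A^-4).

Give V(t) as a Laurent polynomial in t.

t^10 - 3*t^9 + 5*t^8 - 7*t^7 + 7*t^6 - 7*t^5 + 6*t^4 - 3*t^3 + 2*t^2

Derivation:
Reading the diagram top to bottom ('/'-over between positions i,i+1 = s_i, '\'-over = s_i^-1): braid word = s1^-1 s2^-1 s1 s2 s2 s2 s1^-1 s1^-1 s2 s2 s1 s1 s2 s1.
The presented braid s1^-1 s2^-1 s1 s2 s2 s2 s1^-1 s1^-1 s2 s2 s1 s1 s2 s1 on 3 strands reduces by inverse Markov moves (closure unchanged at each step):
  Deconjugate: the word is γ·β·γ⁻¹ with γ = s1^-1 s2^-1 (prefix) and γ⁻¹ = s2 s1 (suffix); strip both.
Reduced to β = s1 s2 s2 s2 s1^-1 s1^-1 s2 s2 s1 s1 on 3 strands, 10 crossings.
Compute on β:
Braid: s1 s2 s2 s2 s1^-1 s1^-1 s2 s2 s1 s1 on 3 strands, 10 crossings.
Writhe w = (#positive) - (#negative) = 8 - 2 = 6.
Computing the Kauffman bracket via state sum. There are 2^10 = 1024 states.
Smooth each crossing (0=||, 1=⌣⌢); contribution A^(Σ sign_k(1-2s_k)) * d^(L-1).
Tabulate the states by total A-exponent and number of loops L (A-exp: L × count):
  A^10: L=3 ×1
  A^8: L=2 ×7, L=4 ×3
  A^6: L=1 ×10, L=3 ×32, L=5 ×3
  A^4: L=2 ×76, L=4 ×43, L=6 ×1
  A^2: L=1 ×51, L=3 ×132, L=5 ×27
  A^0: L=2 ×135, L=4 ×109, L=6 ×8
  A^-2: L=3 ×161, L=5 ×48, L=7 ×1
  A^-4: L=4 ×109, L=6 ×11
  A^-6: L=5 ×44, L=7 ×1
  A^-8: L=6 ×10
  A^-10: L=7 ×1
Each group contributes A^e * Σ count * d^(L-1):
Powers of d = -A^2 - A^-2: d^2 = A^4 + 2 + A^-4; d^3 = -A^6 - 3*A^2 - 3*A^-2 - A^-6; d^4 = A^8 + 4*A^4 + 6 + 4*A^-4 + A^-8; d^5 = -A^10 - 5*A^6 - 10*A^2 - 10*A^-2 - 5*A^-6 - A^-10; d^6 = A^12 + 6*A^8 + 15*A^4 + 20 + 15*A^-4 + 6*A^-8 + A^-12.
  A^10 * (d^2) = A^14 + 2*A^10 + A^6
  A^8 * (7*d + 3*d^3) = -3*A^14 - 16*A^10 - 16*A^6 - 3*A^2
  A^6 * (10 + 32*d^2 + 3*d^4) = 3*A^14 + 44*A^10 + 92*A^6 + 44*A^2 + 3*A^-2
  A^4 * (76*d + 43*d^3 + d^5) = -A^14 - 48*A^10 - 215*A^6 - 215*A^2 - 48*A^-2 - A^-6
  A^2 * (51 + 132*d^2 + 27*d^4) = 27*A^10 + 240*A^6 + 477*A^2 + 240*A^-2 + 27*A^-6
  A^0 * (135*d + 109*d^3 + 8*d^5) = -8*A^10 - 149*A^6 - 542*A^2 - 542*A^-2 - 149*A^-6 - 8*A^-10
  A^-2 * (161*d^2 + 48*d^4 + d^6) = A^10 + 54*A^6 + 368*A^2 + 630*A^-2 + 368*A^-6 + 54*A^-10 + A^-14
  A^-4 * (109*d^3 + 11*d^5) = -11*A^6 - 164*A^2 - 437*A^-2 - 437*A^-6 - 164*A^-10 - 11*A^-14
  A^-6 * (44*d^4 + d^6) = A^6 + 50*A^2 + 191*A^-2 + 284*A^-6 + 191*A^-10 + 50*A^-14 + A^-18
  A^-8 * (10*d^5) = -10*A^2 - 50*A^-2 - 100*A^-6 - 100*A^-10 - 50*A^-14 - 10*A^-18
  A^-10 * (d^6) = A^2 + 6*A^-2 + 15*A^-6 + 20*A^-10 + 15*A^-14 + 6*A^-18 + A^-22
Summing the groups: <K> = 2*A^10 - 3*A^6 + 6*A^2 - 7*A^-2 + 7*A^-6 - 7*A^-10 + 5*A^-14 - 3*A^-18 + A^-22
Normalise by the writhe: (-A^3)^(-w) = (-A^3)^(-6) = A^-18, so f(A) = A^-18 * <K> = 2*A^-8 - 3*A^-12 + 6*A^-16 - 7*A^-20 + 7*A^-24 - 7*A^-28 + 5*A^-32 - 3*A^-36 + A^-40.
Substitute A = t^(-1/4), i.e. A^e → t^(-e/4): V(t) = t^10 - 3*t^9 + 5*t^8 - 7*t^7 + 7*t^6 - 7*t^5 + 6*t^4 - 3*t^3 + 2*t^2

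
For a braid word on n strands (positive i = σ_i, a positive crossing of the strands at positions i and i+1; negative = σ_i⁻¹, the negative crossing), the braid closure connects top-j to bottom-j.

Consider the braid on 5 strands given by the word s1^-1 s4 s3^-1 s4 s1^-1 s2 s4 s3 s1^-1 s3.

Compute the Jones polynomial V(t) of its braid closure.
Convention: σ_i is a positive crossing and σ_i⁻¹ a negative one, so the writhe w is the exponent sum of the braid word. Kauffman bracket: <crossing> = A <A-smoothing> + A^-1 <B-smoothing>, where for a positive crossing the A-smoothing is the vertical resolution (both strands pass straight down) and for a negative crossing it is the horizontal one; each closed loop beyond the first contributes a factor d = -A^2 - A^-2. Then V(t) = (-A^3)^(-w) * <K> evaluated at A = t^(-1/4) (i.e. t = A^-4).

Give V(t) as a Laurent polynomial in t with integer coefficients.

Braid: s1^-1 s4 s3^-1 s4 s1^-1 s2 s4 s3 s1^-1 s3 on 5 strands, 10 crossings.
Writhe w = (#positive) - (#negative) = 6 - 4 = 2.
State-sum expansion of <K>. There are 2^10 = 1024 states.
For each crossing: s=0 is the vertical smoothing, s=1 horizontal. Crossing k contributes A^(sign_k * (1 - 2*s_k)); loop factor d = -A^2 - A^-2.
Tabulate the states by total A-exponent and number of loops L (A-exp: L × count):
  A^10: L=5 ×1
  A^8: L=4 ×7, L=6 ×3
  A^6: L=3 ×18, L=5 ×26, L=7 ×1
  A^4: L=2 ×21, L=4 ×85, L=6 ×14
  A^2: L=1 ×9, L=3 ×137, L=5 ×62, L=7 ×2
  A^0: L=2 ×105, L=4 ×132, L=6 ×15
  A^-2: L=1 ×30, L=3 ×132, L=5 ×47, L=7 ×1
  A^-4: L=2 ×49, L=4 ×65, L=6 ×6
  A^-6: L=3 ×31, L=5 ×14
  A^-8: L=4 ×9, L=6 ×1
  A^-10: L=5 ×1
Each group contributes A^e * Σ count * d^(L-1):
Powers of d = -A^2 - A^-2: d^2 = A^4 + 2 + A^-4; d^3 = -A^6 - 3*A^2 - 3*A^-2 - A^-6; d^4 = A^8 + 4*A^4 + 6 + 4*A^-4 + A^-8; d^5 = -A^10 - 5*A^6 - 10*A^2 - 10*A^-2 - 5*A^-6 - A^-10; d^6 = A^12 + 6*A^8 + 15*A^4 + 20 + 15*A^-4 + 6*A^-8 + A^-12.
  A^10 * (d^4) = A^18 + 4*A^14 + 6*A^10 + 4*A^6 + A^2
  A^8 * (7*d^3 + 3*d^5) = -3*A^18 - 22*A^14 - 51*A^10 - 51*A^6 - 22*A^2 - 3*A^-2
  A^6 * (18*d^2 + 26*d^4 + d^6) = A^18 + 32*A^14 + 137*A^10 + 212*A^6 + 137*A^2 + 32*A^-2 + A^-6
  A^4 * (21*d + 85*d^3 + 14*d^5) = -14*A^14 - 155*A^10 - 416*A^6 - 416*A^2 - 155*A^-2 - 14*A^-6
  A^2 * (9 + 137*d^2 + 62*d^4 + 2*d^6) = 2*A^14 + 74*A^10 + 415*A^6 + 695*A^2 + 415*A^-2 + 74*A^-6 + 2*A^-10
  A^0 * (105*d + 132*d^3 + 15*d^5) = -15*A^10 - 207*A^6 - 651*A^2 - 651*A^-2 - 207*A^-6 - 15*A^-10
  A^-2 * (30 + 132*d^2 + 47*d^4 + d^6) = A^10 + 53*A^6 + 335*A^2 + 596*A^-2 + 335*A^-6 + 53*A^-10 + A^-14
  A^-4 * (49*d + 65*d^3 + 6*d^5) = -6*A^6 - 95*A^2 - 304*A^-2 - 304*A^-6 - 95*A^-10 - 6*A^-14
  A^-6 * (31*d^2 + 14*d^4) = 14*A^2 + 87*A^-2 + 146*A^-6 + 87*A^-10 + 14*A^-14
  A^-8 * (9*d^3 + d^5) = -A^2 - 14*A^-2 - 37*A^-6 - 37*A^-10 - 14*A^-14 - A^-18
  A^-10 * (d^4) = A^-2 + 4*A^-6 + 6*A^-10 + 4*A^-14 + A^-18
Summing the groups: <K> = -A^18 + 2*A^14 - 3*A^10 + 4*A^6 - 3*A^2 + 4*A^-2 - 2*A^-6 + A^-10 - A^-14
Normalise by the writhe: (-A^3)^(-w) = (-A^3)^(-2) = A^-6, so f(A) = A^-6 * <K> = -A^12 + 2*A^8 - 3*A^4 + 4 - 3*A^-4 + 4*A^-8 - 2*A^-12 + A^-16 - A^-20.
Substitute A = t^(-1/4), i.e. A^e → t^(-e/4): V(t) = -t^5 + t^4 - 2*t^3 + 4*t^2 - 3*t + 4 - 3*t^-1 + 2*t^-2 - t^-3

Answer: -t^5 + t^4 - 2*t^3 + 4*t^2 - 3*t + 4 - 3*t^-1 + 2*t^-2 - t^-3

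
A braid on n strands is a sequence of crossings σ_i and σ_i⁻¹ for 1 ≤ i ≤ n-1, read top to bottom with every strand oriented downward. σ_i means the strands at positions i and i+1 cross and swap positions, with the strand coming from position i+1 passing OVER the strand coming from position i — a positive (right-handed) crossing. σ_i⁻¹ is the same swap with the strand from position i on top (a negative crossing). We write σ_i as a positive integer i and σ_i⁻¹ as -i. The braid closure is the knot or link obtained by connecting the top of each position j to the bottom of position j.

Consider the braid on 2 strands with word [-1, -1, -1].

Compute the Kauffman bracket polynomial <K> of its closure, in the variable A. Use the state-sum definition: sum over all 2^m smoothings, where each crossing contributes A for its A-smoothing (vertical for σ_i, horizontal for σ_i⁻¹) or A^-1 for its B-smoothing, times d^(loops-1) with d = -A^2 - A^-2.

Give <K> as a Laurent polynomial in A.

Braid: s1^-1 s1^-1 s1^-1 on 2 strands, 3 crossings.
Writhe w = (#positive) - (#negative) = 0 - 3 = -3.
Enumerate smoothing states for the bracket polynomial. There are 2^3 = 8 states.
Smooth each crossing (0=||, 1=⌣⌢); contribution A^(Σ sign_k(1-2s_k)) * d^(L-1).
  state 000: A-exp=-3, loops=2, term = A^-3 * d^1
  state 001: A-exp=-1, loops=1, term = A^-1 * d^0
  state 010: A-exp=-1, loops=1, term = A^-1 * d^0
  state 011: A-exp=+1, loops=2, term = A^1 * d^1
  state 100: A-exp=-1, loops=1, term = A^-1 * d^0
  state 101: A-exp=+1, loops=2, term = A^1 * d^1
  state 110: A-exp=+1, loops=2, term = A^1 * d^1
  state 111: A-exp=+3, loops=3, term = A^3 * d^2
Collect the terms by A-exponent (count of states per loop number):
Powers of d = -A^2 - A^-2: d^2 = A^4 + 2 + A^-4.
  A^3 * (d^2) = A^7 + 2*A^3 + A^-1
  A^1 * (3*d) = -3*A^3 - 3*A^-1
  A^-1 * (3) = 3*A^-1
  A^-3 * (d) = -A^-1 - A^-5
Summing the groups: <K> = A^7 - A^3 - A^-5

Answer: A^7 - A^3 - A^-5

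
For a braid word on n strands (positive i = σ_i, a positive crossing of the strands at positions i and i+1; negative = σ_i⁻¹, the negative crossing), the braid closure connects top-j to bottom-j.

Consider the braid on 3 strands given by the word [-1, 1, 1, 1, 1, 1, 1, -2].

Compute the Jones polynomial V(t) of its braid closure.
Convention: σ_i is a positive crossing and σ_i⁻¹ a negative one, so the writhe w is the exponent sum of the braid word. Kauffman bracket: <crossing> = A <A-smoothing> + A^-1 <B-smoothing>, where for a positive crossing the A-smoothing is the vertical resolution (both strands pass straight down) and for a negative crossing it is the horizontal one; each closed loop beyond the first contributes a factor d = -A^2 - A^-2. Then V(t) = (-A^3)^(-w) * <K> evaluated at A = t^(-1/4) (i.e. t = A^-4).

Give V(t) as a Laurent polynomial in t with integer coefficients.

-t^7 + t^6 - t^5 + t^4 + t^2

Derivation:
The presented braid s1^-1 s1 s1 s1 s1 s1 s1 s2^-1 on 3 strands reduces by inverse Markov moves (closure unchanged at each step):
  Destabilize: the word has the form β·s2^-1 where s2^-1 occurs only as the final letter (β ∈ B_2); drop it and the last strand → 2 strands.
  Deconjugate: the word is γ·β·γ⁻¹ with γ = s1^-1 (prefix) and γ⁻¹ = s1 (suffix); strip both.
Reduced to β = s1 s1 s1 s1 s1 on 2 strands, 5 crossings.
Compute on β:
Braid: s1 s1 s1 s1 s1 on 2 strands, 5 crossings.
Writhe w = (#positive) - (#negative) = 5 - 0 = 5.
Computing the Kauffman bracket via state sum. There are 2^5 = 32 states.
For each crossing: s=0 is the vertical smoothing, s=1 horizontal. Crossing k contributes A^(sign_k * (1 - 2*s_k)); loop factor d = -A^2 - A^-2.
  state 00000: A-exp=+5, loops=2, term = A^5 * d^1
  state 00001: A-exp=+3, loops=1, term = A^3 * d^0
  state 00010: A-exp=+3, loops=1, term = A^3 * d^0
  state 00011: A-exp=+1, loops=2, term = A^1 * d^1
  state 00100: A-exp=+3, loops=1, term = A^3 * d^0
  state 00101: A-exp=+1, loops=2, term = A^1 * d^1
  state 00110: A-exp=+1, loops=2, term = A^1 * d^1
  state 00111: A-exp=-1, loops=3, term = A^-1 * d^2
  state 01000: A-exp=+3, loops=1, term = A^3 * d^0
  state 01001: A-exp=+1, loops=2, term = A^1 * d^1
  state 01010: A-exp=+1, loops=2, term = A^1 * d^1
  state 01011: A-exp=-1, loops=3, term = A^-1 * d^2
  state 01100: A-exp=+1, loops=2, term = A^1 * d^1
  state 01101: A-exp=-1, loops=3, term = A^-1 * d^2
  state 01110: A-exp=-1, loops=3, term = A^-1 * d^2
  state 01111: A-exp=-3, loops=4, term = A^-3 * d^3
  state 10000: A-exp=+3, loops=1, term = A^3 * d^0
  state 10001: A-exp=+1, loops=2, term = A^1 * d^1
  state 10010: A-exp=+1, loops=2, term = A^1 * d^1
  state 10011: A-exp=-1, loops=3, term = A^-1 * d^2
  state 10100: A-exp=+1, loops=2, term = A^1 * d^1
  state 10101: A-exp=-1, loops=3, term = A^-1 * d^2
  state 10110: A-exp=-1, loops=3, term = A^-1 * d^2
  state 10111: A-exp=-3, loops=4, term = A^-3 * d^3
  state 11000: A-exp=+1, loops=2, term = A^1 * d^1
  state 11001: A-exp=-1, loops=3, term = A^-1 * d^2
  state 11010: A-exp=-1, loops=3, term = A^-1 * d^2
  state 11011: A-exp=-3, loops=4, term = A^-3 * d^3
  state 11100: A-exp=-1, loops=3, term = A^-1 * d^2
  state 11101: A-exp=-3, loops=4, term = A^-3 * d^3
  state 11110: A-exp=-3, loops=4, term = A^-3 * d^3
  state 11111: A-exp=-5, loops=5, term = A^-5 * d^4
Collect the terms by A-exponent (count of states per loop number):
Powers of d = -A^2 - A^-2: d^2 = A^4 + 2 + A^-4; d^3 = -A^6 - 3*A^2 - 3*A^-2 - A^-6; d^4 = A^8 + 4*A^4 + 6 + 4*A^-4 + A^-8.
  A^5 * (d) = -A^7 - A^3
  A^3 * (5) = 5*A^3
  A^1 * (10*d) = -10*A^3 - 10*A^-1
  A^-1 * (10*d^2) = 10*A^3 + 20*A^-1 + 10*A^-5
  A^-3 * (5*d^3) = -5*A^3 - 15*A^-1 - 15*A^-5 - 5*A^-9
  A^-5 * (d^4) = A^3 + 4*A^-1 + 6*A^-5 + 4*A^-9 + A^-13
Summing the groups: <K> = -A^7 - A^-1 + A^-5 - A^-9 + A^-13
Normalise by the writhe: (-A^3)^(-w) = (-A^3)^(-5) = -A^-15, so f(A) = -A^-15 * <K> = A^-8 + A^-16 - A^-20 + A^-24 - A^-28.
Substitute A = t^(-1/4), i.e. A^e → t^(-e/4): V(t) = -t^7 + t^6 - t^5 + t^4 + t^2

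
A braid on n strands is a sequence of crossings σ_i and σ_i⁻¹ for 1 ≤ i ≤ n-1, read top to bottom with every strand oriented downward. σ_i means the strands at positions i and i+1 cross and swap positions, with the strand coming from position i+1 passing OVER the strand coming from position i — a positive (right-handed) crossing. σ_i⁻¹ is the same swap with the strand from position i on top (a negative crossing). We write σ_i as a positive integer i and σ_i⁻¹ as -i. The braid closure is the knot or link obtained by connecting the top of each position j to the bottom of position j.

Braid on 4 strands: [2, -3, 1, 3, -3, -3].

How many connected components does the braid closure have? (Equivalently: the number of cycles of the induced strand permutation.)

Track the strand permutation on 4 strands, starting from identity.
  step 1: s2 swaps positions 2,3 -> [1 3 2 4]
  step 2: s3^-1 swaps positions 3,4 -> [1 3 4 2]
  step 3: s1 swaps positions 1,2 -> [3 1 4 2]
  step 4: s3 swaps positions 3,4 -> [3 1 2 4]
  step 5: s3^-1 swaps positions 3,4 -> [3 1 4 2]
  step 6: s3^-1 swaps positions 3,4 -> [3 1 2 4]
Final permutation (position -> original strand): [3 1 2 4]
Closure components = cycle count of this permutation = 2.

Answer: 2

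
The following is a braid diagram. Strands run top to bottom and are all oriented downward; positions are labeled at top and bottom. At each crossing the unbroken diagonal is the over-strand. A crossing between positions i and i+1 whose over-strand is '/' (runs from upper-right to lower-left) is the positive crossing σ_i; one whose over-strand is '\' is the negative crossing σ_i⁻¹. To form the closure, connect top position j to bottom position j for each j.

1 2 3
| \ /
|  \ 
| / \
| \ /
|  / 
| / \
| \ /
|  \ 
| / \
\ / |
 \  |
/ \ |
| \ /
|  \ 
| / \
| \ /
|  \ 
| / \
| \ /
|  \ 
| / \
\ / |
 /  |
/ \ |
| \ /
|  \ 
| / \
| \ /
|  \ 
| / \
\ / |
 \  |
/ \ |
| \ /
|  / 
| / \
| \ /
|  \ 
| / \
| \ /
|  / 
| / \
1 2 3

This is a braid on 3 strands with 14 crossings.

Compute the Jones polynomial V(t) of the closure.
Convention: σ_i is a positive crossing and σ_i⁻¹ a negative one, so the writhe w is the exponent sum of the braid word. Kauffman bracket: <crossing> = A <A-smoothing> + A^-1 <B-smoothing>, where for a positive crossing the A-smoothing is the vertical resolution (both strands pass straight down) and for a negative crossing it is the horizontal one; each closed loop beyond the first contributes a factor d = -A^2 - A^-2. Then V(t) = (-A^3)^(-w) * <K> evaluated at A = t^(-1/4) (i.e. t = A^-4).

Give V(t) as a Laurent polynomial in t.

Reading the diagram top to bottom ('/'-over between positions i,i+1 = s_i, '\'-over = s_i^-1): braid word = s2^-1 s2 s2^-1 s1^-1 s2^-1 s2^-1 s2^-1 s1 s2^-1 s2^-1 s1^-1 s2 s2^-1 s2.
The presented braid s2^-1 s2 s2^-1 s1^-1 s2^-1 s2^-1 s2^-1 s1 s2^-1 s2^-1 s1^-1 s2 s2^-1 s2 on 3 strands reduces by inverse Markov moves (closure unchanged at each step):
  Deconjugate: the word is γ·β·γ⁻¹ with γ = s2^-1 (prefix) and γ⁻¹ = s2 (suffix); strip both.
  Deconjugate: the word is γ·β·γ⁻¹ with γ = s2 s2^-1 (prefix) and γ⁻¹ = s2 s2^-1 (suffix); strip both.
Reduced to β = s1^-1 s2^-1 s2^-1 s2^-1 s1 s2^-1 s2^-1 s1^-1 on 3 strands, 8 crossings.
Compute on β:
Braid: s1^-1 s2^-1 s2^-1 s2^-1 s1 s2^-1 s2^-1 s1^-1 on 3 strands, 8 crossings.
Writhe w = (#positive) - (#negative) = 1 - 7 = -6.
Computing the Kauffman bracket via state sum. There are 2^8 = 256 states.
Each crossing splits two ways (0=vertical, 1=horizontal). The state's weight is A^(#A-smoothings - #B-smoothings) * d^(loops - 1).
Tabulate the states by total A-exponent and number of loops L (A-exp: L × count):
  A^8: L=6 ×1
  A^6: L=5 ×8
  A^4: L=4 ×27, L=6 ×1
  A^2: L=3 ×49, L=5 ×7
  A^0: L=2 ×49, L=4 ×21
  A^-2: L=1 ×22, L=3 ×34
  A^-4: L=2 ×27, L=4 ×1
  A^-6: L=1 ×5, L=3 ×3
  A^-8: L=2 ×1
Each group contributes A^e * Σ count * d^(L-1):
Powers of d = -A^2 - A^-2: d^2 = A^4 + 2 + A^-4; d^3 = -A^6 - 3*A^2 - 3*A^-2 - A^-6; d^4 = A^8 + 4*A^4 + 6 + 4*A^-4 + A^-8; d^5 = -A^10 - 5*A^6 - 10*A^2 - 10*A^-2 - 5*A^-6 - A^-10.
  A^8 * (d^5) = -A^18 - 5*A^14 - 10*A^10 - 10*A^6 - 5*A^2 - A^-2
  A^6 * (8*d^4) = 8*A^14 + 32*A^10 + 48*A^6 + 32*A^2 + 8*A^-2
  A^4 * (27*d^3 + d^5) = -A^14 - 32*A^10 - 91*A^6 - 91*A^2 - 32*A^-2 - A^-6
  A^2 * (49*d^2 + 7*d^4) = 7*A^10 + 77*A^6 + 140*A^2 + 77*A^-2 + 7*A^-6
  A^0 * (49*d + 21*d^3) = -21*A^6 - 112*A^2 - 112*A^-2 - 21*A^-6
  A^-2 * (22 + 34*d^2) = 34*A^2 + 90*A^-2 + 34*A^-6
  A^-4 * (27*d + d^3) = -A^2 - 30*A^-2 - 30*A^-6 - A^-10
  A^-6 * (5 + 3*d^2) = 3*A^-2 + 11*A^-6 + 3*A^-10
  A^-8 * (d) = -A^-6 - A^-10
Summing the groups: <K> = -A^18 + 2*A^14 - 3*A^10 + 3*A^6 - 3*A^2 + 3*A^-2 - A^-6 + A^-10
Normalise by the writhe: (-A^3)^(-w) = (-A^3)^(6) = A^18, so f(A) = A^18 * <K> = -A^36 + 2*A^32 - 3*A^28 + 3*A^24 - 3*A^20 + 3*A^16 - A^12 + A^8.
Substitute A = t^(-1/4), i.e. A^e → t^(-e/4): V(t) = t^-2 - t^-3 + 3*t^-4 - 3*t^-5 + 3*t^-6 - 3*t^-7 + 2*t^-8 - t^-9

Answer: t^-2 - t^-3 + 3*t^-4 - 3*t^-5 + 3*t^-6 - 3*t^-7 + 2*t^-8 - t^-9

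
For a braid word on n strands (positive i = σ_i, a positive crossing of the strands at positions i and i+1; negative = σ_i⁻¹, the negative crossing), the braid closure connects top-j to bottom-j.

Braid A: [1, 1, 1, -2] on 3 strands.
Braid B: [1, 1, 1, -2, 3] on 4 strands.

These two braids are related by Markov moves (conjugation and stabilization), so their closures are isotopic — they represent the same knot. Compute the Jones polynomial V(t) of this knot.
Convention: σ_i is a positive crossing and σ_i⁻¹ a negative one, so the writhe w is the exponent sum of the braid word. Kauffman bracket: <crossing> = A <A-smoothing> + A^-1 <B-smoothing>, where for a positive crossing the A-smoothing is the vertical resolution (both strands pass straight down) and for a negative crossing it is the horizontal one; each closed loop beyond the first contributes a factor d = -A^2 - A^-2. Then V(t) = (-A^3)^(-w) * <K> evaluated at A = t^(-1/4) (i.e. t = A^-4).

-t^4 + t^3 + t

Derivation:
Markov-equivalent braids have isotopic closures, hence identical knot invariants. Strip the Markov moves from each word to reach a common short braid β, then compute V(t) once on β.
Braid A: s1 s1 s1 s2^-1 on 3 strands reduces by inverse Markov moves (closure unchanged at each step):
  Destabilize: the word has the form β·s2^-1 where s2^-1 occurs only as the final letter (β ∈ B_2); drop it and the last strand → 2 strands.
Reduced to β = s1 s1 s1 on 2 strands, 3 crossings.
Braid B: s1 s1 s1 s2^-1 s3 on 4 strands reduces by inverse Markov moves (closure unchanged at each step):
  Destabilize: the word has the form β·s3 where s3 occurs only as the final letter (β ∈ B_3); drop it and the last strand → 3 strands.
  Destabilize: the word has the form β·s2^-1 where s2^-1 occurs only as the final letter (β ∈ B_2); drop it and the last strand → 2 strands.
Reduced to β = s1 s1 s1 on 2 strands, 3 crossings.
Both give the same β = s1 s1 s1 on 2 strands, so one state sum suffices:
Braid: s1 s1 s1 on 2 strands, 3 crossings.
Writhe w = (#positive) - (#negative) = 3 - 0 = 3.
State-sum expansion of <K>. There are 2^3 = 8 states.
Smooth each crossing (0=||, 1=⌣⌢); contribution A^(Σ sign_k(1-2s_k)) * d^(L-1).
  state 000: A-exp=+3, loops=2, term = A^3 * d^1
  state 001: A-exp=+1, loops=1, term = A^1 * d^0
  state 010: A-exp=+1, loops=1, term = A^1 * d^0
  state 011: A-exp=-1, loops=2, term = A^-1 * d^1
  state 100: A-exp=+1, loops=1, term = A^1 * d^0
  state 101: A-exp=-1, loops=2, term = A^-1 * d^1
  state 110: A-exp=-1, loops=2, term = A^-1 * d^1
  state 111: A-exp=-3, loops=3, term = A^-3 * d^2
Collect the terms by A-exponent (count of states per loop number):
Powers of d = -A^2 - A^-2: d^2 = A^4 + 2 + A^-4.
  A^3 * (d) = -A^5 - A
  A^1 * (3) = 3*A
  A^-1 * (3*d) = -3*A - 3*A^-3
  A^-3 * (d^2) = A + 2*A^-3 + A^-7
Summing the groups: <K> = -A^5 - A^-3 + A^-7
Normalise by the writhe: (-A^3)^(-w) = (-A^3)^(-3) = -A^-9, so f(A) = -A^-9 * <K> = A^-4 + A^-12 - A^-16.
Substitute A = t^(-1/4), i.e. A^e → t^(-e/4): V(t) = -t^4 + t^3 + t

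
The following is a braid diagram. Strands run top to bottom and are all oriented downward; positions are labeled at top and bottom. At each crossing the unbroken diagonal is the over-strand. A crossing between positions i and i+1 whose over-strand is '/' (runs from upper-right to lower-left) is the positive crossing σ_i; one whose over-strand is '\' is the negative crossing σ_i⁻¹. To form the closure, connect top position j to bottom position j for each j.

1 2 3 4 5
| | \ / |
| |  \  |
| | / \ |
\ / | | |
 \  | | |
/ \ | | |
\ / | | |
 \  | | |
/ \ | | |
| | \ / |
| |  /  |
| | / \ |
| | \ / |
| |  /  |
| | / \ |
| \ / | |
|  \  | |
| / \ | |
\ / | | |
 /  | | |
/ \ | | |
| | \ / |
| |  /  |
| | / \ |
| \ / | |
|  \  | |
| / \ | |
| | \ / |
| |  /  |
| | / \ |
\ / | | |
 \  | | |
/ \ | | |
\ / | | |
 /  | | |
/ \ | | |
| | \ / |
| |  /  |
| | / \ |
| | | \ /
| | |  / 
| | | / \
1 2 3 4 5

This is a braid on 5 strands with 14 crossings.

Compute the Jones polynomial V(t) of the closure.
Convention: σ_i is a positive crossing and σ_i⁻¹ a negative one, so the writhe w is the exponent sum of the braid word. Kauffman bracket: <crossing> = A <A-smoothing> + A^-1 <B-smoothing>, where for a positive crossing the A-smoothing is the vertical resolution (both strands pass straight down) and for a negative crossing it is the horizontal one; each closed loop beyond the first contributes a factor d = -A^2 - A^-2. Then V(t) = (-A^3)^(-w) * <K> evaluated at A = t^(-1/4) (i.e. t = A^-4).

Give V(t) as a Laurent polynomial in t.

t^5 - 2*t^4 + 3*t^3 - 3*t^2 + 3*t - 3 + 2*t^-1 - t^-2 + t^-3

Derivation:
Reading the diagram top to bottom ('/'-over between positions i,i+1 = s_i, '\'-over = s_i^-1): braid word = s3^-1 s1^-1 s1^-1 s3 s3 s2^-1 s1 s3 s2^-1 s3 s1^-1 s1 s3 s4.
The presented braid s3^-1 s1^-1 s1^-1 s3 s3 s2^-1 s1 s3 s2^-1 s3 s1^-1 s1 s3 s4 on 5 strands reduces by inverse Markov moves (closure unchanged at each step):
  Destabilize: the word has the form β·s4 where s4 occurs only as the final letter (β ∈ B_4); drop it and the last strand → 4 strands.
  Deconjugate: the word is γ·β·γ⁻¹ with γ = s3^-1 s1^-1 (prefix) and γ⁻¹ = s1 s3 (suffix); strip both.
Reduced to β = s1^-1 s3 s3 s2^-1 s1 s3 s2^-1 s3 s1^-1 on 4 strands, 9 crossings.
Compute on β:
Braid: s1^-1 s3 s3 s2^-1 s1 s3 s2^-1 s3 s1^-1 on 4 strands, 9 crossings.
Writhe w = (#positive) - (#negative) = 5 - 4 = 1.
State-sum expansion of <K>. There are 2^9 = 512 states.
For each crossing: s=0 is the vertical smoothing, s=1 horizontal. Crossing k contributes A^(sign_k * (1 - 2*s_k)); loop factor d = -A^2 - A^-2.
Tabulate the states by total A-exponent and number of loops L (A-exp: L × count):
  A^9: L=4 ×1
  A^7: L=3 ×9
  A^5: L=2 ×29, L=4 ×7
  A^3: L=1 ×30, L=3 ×52, L=5 ×2
  A^1: L=2 ×83, L=4 ×43
  A^-1: L=1 ×11, L=3 ×93, L=5 ×22
  A^-3: L=2 ×19, L=4 ×58, L=6 ×7
  A^-5: L=3 ×15, L=5 ×20, L=7 ×1
  A^-7: L=4 ×6, L=6 ×3
  A^-9: L=5 ×1
Each group contributes A^e * Σ count * d^(L-1):
Powers of d = -A^2 - A^-2: d^2 = A^4 + 2 + A^-4; d^3 = -A^6 - 3*A^2 - 3*A^-2 - A^-6; d^4 = A^8 + 4*A^4 + 6 + 4*A^-4 + A^-8; d^5 = -A^10 - 5*A^6 - 10*A^2 - 10*A^-2 - 5*A^-6 - A^-10; d^6 = A^12 + 6*A^8 + 15*A^4 + 20 + 15*A^-4 + 6*A^-8 + A^-12.
  A^9 * (d^3) = -A^15 - 3*A^11 - 3*A^7 - A^3
  A^7 * (9*d^2) = 9*A^11 + 18*A^7 + 9*A^3
  A^5 * (29*d + 7*d^3) = -7*A^11 - 50*A^7 - 50*A^3 - 7*A^-1
  A^3 * (30 + 52*d^2 + 2*d^4) = 2*A^11 + 60*A^7 + 146*A^3 + 60*A^-1 + 2*A^-5
  A^1 * (83*d + 43*d^3) = -43*A^7 - 212*A^3 - 212*A^-1 - 43*A^-5
  A^-1 * (11 + 93*d^2 + 22*d^4) = 22*A^7 + 181*A^3 + 329*A^-1 + 181*A^-5 + 22*A^-9
  A^-3 * (19*d + 58*d^3 + 7*d^5) = -7*A^7 - 93*A^3 - 263*A^-1 - 263*A^-5 - 93*A^-9 - 7*A^-13
  A^-5 * (15*d^2 + 20*d^4 + d^6) = A^7 + 26*A^3 + 110*A^-1 + 170*A^-5 + 110*A^-9 + 26*A^-13 + A^-17
  A^-7 * (6*d^3 + 3*d^5) = -3*A^3 - 21*A^-1 - 48*A^-5 - 48*A^-9 - 21*A^-13 - 3*A^-17
  A^-9 * (d^4) = A^-1 + 4*A^-5 + 6*A^-9 + 4*A^-13 + A^-17
Summing the groups: <K> = -A^15 + A^11 - 2*A^7 + 3*A^3 - 3*A^-1 + 3*A^-5 - 3*A^-9 + 2*A^-13 - A^-17
Normalise by the writhe: (-A^3)^(-w) = (-A^3)^(-1) = -A^-3, so f(A) = -A^-3 * <K> = A^12 - A^8 + 2*A^4 - 3 + 3*A^-4 - 3*A^-8 + 3*A^-12 - 2*A^-16 + A^-20.
Substitute A = t^(-1/4), i.e. A^e → t^(-e/4): V(t) = t^5 - 2*t^4 + 3*t^3 - 3*t^2 + 3*t - 3 + 2*t^-1 - t^-2 + t^-3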